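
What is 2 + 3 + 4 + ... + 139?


Σₖ₌2^139 k = Σₖ₌₁^139 k − Σₖ₌₁^1 k
= 139·140/2 − 1·2/2
= 9730 − 1 = 9729

Σk = 9729


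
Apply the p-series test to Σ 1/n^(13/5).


p-series test: Σ c/n^p converges if p > 1, diverges if p ≤ 1 (constant c > 0 doesn't affect convergence).
p = 13/5
13/5 > 1 → CONVERGES

Converges (p = 13/5 > 1)


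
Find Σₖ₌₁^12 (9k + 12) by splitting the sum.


Σ(9k+12) = 9·Σk + 12·n
= 9·78 + 12·12
= 702 + 144 = 846

Σ = 846


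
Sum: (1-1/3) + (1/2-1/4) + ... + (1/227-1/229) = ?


Telescoping with gap 2: two head and two tail terms survive.
= (1 + 1/2) - (1/228 + 1/229)
= 3/2 - 1/228 - 1/229 = 77861/52212

Sum = 77861/52212


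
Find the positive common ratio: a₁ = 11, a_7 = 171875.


r^(n-1) = aₙ/a₁
r^6 = 171875/11 = 15625
r = 15625^(1/6)
= ±5; taking r > 0 gives r = 5

r = 5


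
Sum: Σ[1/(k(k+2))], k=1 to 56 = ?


1/(k(k+2)) = (1/2)·(1/k - 1/(k+2)) (partial fractions)
Telescoping: Σ = (1/2)·(1 + 1/2 - 1/57 - 1/58) = 1211/1653

Sum = 1211/1653


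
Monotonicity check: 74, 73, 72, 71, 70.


Differences: -1, -1, -1, -1
All differences < 0 → strictly DECREASING

Monotonically decreasing


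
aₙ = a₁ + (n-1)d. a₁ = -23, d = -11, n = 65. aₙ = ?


aₙ = a₁ + (n-1)d
= -23 + (65-1)×-11
= -23 - 704
= -727

a_65 = -727


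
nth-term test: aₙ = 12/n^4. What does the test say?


lim(n→∞) 12/n^4 = 0
lim aₙ = 0 → nth-term test is INCONCLUSIVE
(Need other tests; this is actually a convergent p-series with p=4 > 1)

Inconclusive (lim aₙ = 0; need another test)


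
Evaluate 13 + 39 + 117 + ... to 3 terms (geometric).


Sₙ = 13×(3^3 - 1)/(3 - 1)
= 13×(27 - 1)/2
= 13×26/2
= 169

S_3 = 169


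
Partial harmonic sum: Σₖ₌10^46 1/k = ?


Σₖ₌10^46 1/k = 1/10 + 1/11 + 1/12 + ... + 1/46
= 14955659016717063769/9419588158802421600
≈ 1.5877

Sum = 14955659016717063769/9419588158802421600 ≈ 1.5877


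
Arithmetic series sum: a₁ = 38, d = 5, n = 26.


aₙ = 38 + (26-1)×5 = 163
Sₙ = n(a₁+aₙ)/2 = 26×(38+163)/2
= 26×201/2 = 2613

S_26 = 2613


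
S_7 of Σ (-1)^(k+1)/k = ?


S = 1 - 1/2 + 1/3 - 1/4 + 1/5 - 1/6 + 1/7
= 0.7595
(Full series converges to +ln(2) ≈ +0.6931)

S_7 = 0.7595


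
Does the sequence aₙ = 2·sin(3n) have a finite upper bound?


For all n, -1 ≤ sin(3n) ≤ 1, so -2 ≤ 2·sin(3n) ≤ 2
Lower bound: -2, Upper bound: 2
The sequence IS bounded

Bounded (-2 ≤ aₙ ≤ 2)


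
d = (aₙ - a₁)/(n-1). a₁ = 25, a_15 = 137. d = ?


d = (aₙ - a₁)/(n-1)
= (137 - 25)/(15-1)
= 112/14 = 8

d = 8


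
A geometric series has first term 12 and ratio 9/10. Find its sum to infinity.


S∞ = a₁/(1-r) = 12/(1 - 9/10)
= 12/(1/10)
= 120

S∞ = 120


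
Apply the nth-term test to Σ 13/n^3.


lim(n→∞) 13/n^3 = 0
lim aₙ = 0 → nth-term test is INCONCLUSIVE
(Need other tests; this is actually a convergent p-series with p=3 > 1)

Inconclusive (lim aₙ = 0; need another test)


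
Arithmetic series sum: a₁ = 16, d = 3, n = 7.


aₙ = 16 + (7-1)×3 = 34
Sₙ = n(a₁+aₙ)/2 = 7×(16+34)/2
= 7×50/2 = 175

S_7 = 175


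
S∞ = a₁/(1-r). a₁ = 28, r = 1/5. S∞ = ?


S∞ = a₁/(1-r) = 28/(1 - 1/5)
= 28/(4/5)
= 35

S∞ = 35


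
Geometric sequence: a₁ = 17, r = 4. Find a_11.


aₙ = a₁·r^(n-1)
= 17×4^10
= 17×1048576
= 17825792

a_11 = 17825792


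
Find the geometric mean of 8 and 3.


GM = √(8×3) = √24 = 4.899

GM = 4.899


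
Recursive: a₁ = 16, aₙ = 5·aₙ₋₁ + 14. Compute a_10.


Computing step by step:
a_1 = 16
a_2 = 94
a_3 = 484
a_4 = 2434
a_5 = 12184
a_6 = 60934
a_7 = 304684
a_8 = 1523434
a_9 = 7617184
a_10 = 38085934


a_10 = 38085934


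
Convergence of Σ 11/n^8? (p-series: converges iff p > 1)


p-series test: Σ c/n^p converges if p > 1, diverges if p ≤ 1 (constant c > 0 doesn't affect convergence).
p = 8
8 > 1 → CONVERGES

Converges (p = 8 > 1)


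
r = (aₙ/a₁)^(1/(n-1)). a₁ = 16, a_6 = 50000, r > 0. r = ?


r^(n-1) = aₙ/a₁
r^5 = 50000/16 = 3125
r = 3125^(1/5)
= 5

r = 5


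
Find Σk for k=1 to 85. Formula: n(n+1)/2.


n(n+1)/2 = 85×86/2 = 7310/2 = 3655

Σk = 3655


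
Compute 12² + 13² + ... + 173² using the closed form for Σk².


Σₖ₌12^173 k² = Σₖ₌₁^173 k² − Σₖ₌₁^11 k²
= 173·174·347/6 − 11·12·23/6
= 1740899 − 506 = 1740393

Σk² = 1740393


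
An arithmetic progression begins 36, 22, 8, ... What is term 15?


aₙ = a₁ + (n-1)d
= 36 + (15-1)×-14
= 36 - 196
= -160

a_15 = -160


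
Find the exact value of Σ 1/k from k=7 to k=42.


Σₖ₌7^42 1/k = 1/7 + 1/8 + 1/9 + ... + 1/42
= 5339216043075299/2844937529085600
≈ 1.8767

Sum = 5339216043075299/2844937529085600 ≈ 1.8767


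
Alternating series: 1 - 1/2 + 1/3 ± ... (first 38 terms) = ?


S = 1 - 1/2 + 1/3 - 1/4 + 1/5 - 1/6 + 1/7 - 1/8 ± ...
= 0.6802
(Full series converges to +ln(2) ≈ +0.6931)

S_38 = 0.6802


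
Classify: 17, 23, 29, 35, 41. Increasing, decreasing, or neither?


Differences: 6, 6, 6, 6
All differences > 0 → strictly INCREASING

Monotonically increasing


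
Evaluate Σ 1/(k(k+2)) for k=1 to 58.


1/(k(k+2)) = (1/2)·(1/k - 1/(k+2)) (partial fractions)
Telescoping: Σ = (1/2)·(1 + 1/2 - 1/59 - 1/60) = 5191/7080

Sum = 5191/7080


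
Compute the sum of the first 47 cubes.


n(n+1)/2 = 47×48/2 = 1128
Σk³ = 1128² = 1272384

Σk³ = 1272384


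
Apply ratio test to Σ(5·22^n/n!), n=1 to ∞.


aₙ = 5·22^n/n!
a_{n+1}/aₙ = 22^(n+1)/(n+1)! × n!/22^n  (constant 5 cancels)
= 22/(n+1)
L = lim(n→∞) 22/(n+1) = 0
L < 1 → series CONVERGES

Converges (ratio test: L = 0 < 1)


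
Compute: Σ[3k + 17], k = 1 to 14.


Σ(3k+17) = 3·Σk + 17·n
= 3·105 + 17·14
= 315 + 238 = 553

Σ = 553


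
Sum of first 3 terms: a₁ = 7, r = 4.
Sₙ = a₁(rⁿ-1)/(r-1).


Sₙ = 7×(4^3 - 1)/(4 - 1)
= 7×(64 - 1)/3
= 7×63/3
= 147

S_3 = 147


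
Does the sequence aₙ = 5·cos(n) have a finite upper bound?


For all n, -1 ≤ cos(n) ≤ 1, so -5 ≤ 5·cos(n) ≤ 5
Lower bound: -5, Upper bound: 5
The sequence IS bounded

Bounded (-5 ≤ aₙ ≤ 5)


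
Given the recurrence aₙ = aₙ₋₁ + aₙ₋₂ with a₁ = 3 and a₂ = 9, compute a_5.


Computing iteratively: 3, 9, 12, 21, 33
a_5 = 33

a_5 = 33


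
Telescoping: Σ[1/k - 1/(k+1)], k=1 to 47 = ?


Telescoping: adjacent terms cancel.
= 1/1 - 1/48
= 1 - 1/48 = 47/48

Sum = 47/48


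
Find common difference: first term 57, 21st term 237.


d = (aₙ - a₁)/(n-1)
= (237 - 57)/(21-1)
= 180/20 = 9

d = 9


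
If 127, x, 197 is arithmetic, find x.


AM = (127 + 197)/2 = 324/2 = 162

AM = 162


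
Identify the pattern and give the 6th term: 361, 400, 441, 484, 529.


Pattern: perfect squares: n²
Terms: 361, 400, 441, 484, 529
Next term = 576

Next term = 576


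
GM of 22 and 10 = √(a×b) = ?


GM = √(22×10) = √220 = 14.8324

GM = 14.8324


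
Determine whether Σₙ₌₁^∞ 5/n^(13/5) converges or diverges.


p-series test: Σ c/n^p converges if p > 1, diverges if p ≤ 1 (constant c > 0 doesn't affect convergence).
p = 13/5
13/5 > 1 → CONVERGES

Converges (p = 13/5 > 1)


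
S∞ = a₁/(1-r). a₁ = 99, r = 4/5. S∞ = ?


S∞ = a₁/(1-r) = 99/(1 - 4/5)
= 99/(1/5)
= 495

S∞ = 495


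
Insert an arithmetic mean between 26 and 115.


AM = (26 + 115)/2 = 141/2 = 70.5

AM = 70.5


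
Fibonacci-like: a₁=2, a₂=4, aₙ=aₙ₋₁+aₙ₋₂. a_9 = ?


Computing iteratively: 2, 4, 6, 10, 16, 26, 42, 68, 110
a_9 = 110

a_9 = 110


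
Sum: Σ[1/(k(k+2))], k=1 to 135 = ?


1/(k(k+2)) = (1/2)·(1/k - 1/(k+2)) (partial fractions)
Telescoping: Σ = (1/2)·(1 + 1/2 - 1/136 - 1/137) = 27675/37264

Sum = 27675/37264


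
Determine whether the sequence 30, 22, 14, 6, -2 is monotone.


Differences: -8, -8, -8, -8
All differences < 0 → strictly DECREASING

Monotonically decreasing


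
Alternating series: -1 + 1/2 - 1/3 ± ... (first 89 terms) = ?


S = -1 + 1/2 - 1/3 + 1/4 - 1/5 + 1/6 - 1/7 + 1/8 ± ...
= -0.6987
(Full series converges to -ln(2) ≈ -0.6931)

S_89 = -0.6987


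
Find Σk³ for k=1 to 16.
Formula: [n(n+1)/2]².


n(n+1)/2 = 16×17/2 = 136
Σk³ = 136² = 18496

Σk³ = 18496


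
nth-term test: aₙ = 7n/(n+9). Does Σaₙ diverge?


lim(n→∞) 7n/(n+9) = 7/1 = 7  (divide numerator and denominator by n)
lim aₙ = 7 ≠ 0 → series DIVERGES

Diverges (lim aₙ = 7 ≠ 0)


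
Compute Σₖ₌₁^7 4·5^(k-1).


Sₙ = 4×(5^7 - 1)/(5 - 1)
= 4×(78125 - 1)/4
= 4×78124/4
= 78124

S_7 = 78124


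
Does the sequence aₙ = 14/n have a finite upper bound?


a₁ = 14, a₂ = 14/2, a₃ = 14/3, ...
0 < aₙ ≤ 14 for all n ≥ 1
Lower bound: 0, Upper bound: 14
The sequence IS bounded

Bounded (0 < aₙ ≤ 14)


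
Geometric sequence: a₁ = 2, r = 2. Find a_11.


aₙ = a₁·r^(n-1)
= 2×2^10
= 2×1024
= 2048

a_11 = 2048


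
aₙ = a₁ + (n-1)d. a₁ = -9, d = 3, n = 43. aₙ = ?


aₙ = a₁ + (n-1)d
= -9 + (43-1)×3
= -9 + 126
= 117

a_43 = 117


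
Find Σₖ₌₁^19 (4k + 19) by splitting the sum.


Σ(4k+19) = 4·Σk + 19·n
= 4·190 + 19·19
= 760 + 361 = 1121

Σ = 1121


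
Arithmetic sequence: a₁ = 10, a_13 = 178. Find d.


d = (aₙ - a₁)/(n-1)
= (178 - 10)/(13-1)
= 168/12 = 14

d = 14


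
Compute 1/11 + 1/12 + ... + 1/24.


Σₖ₌11^24 1/k = 1/11 + 1/12 + 1/13 + ... + 1/24
= 4534977911/5354228880
≈ 0.847

Sum = 4534977911/5354228880 ≈ 0.847


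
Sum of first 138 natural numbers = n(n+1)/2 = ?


n(n+1)/2 = 138×139/2 = 19182/2 = 9591

Σk = 9591


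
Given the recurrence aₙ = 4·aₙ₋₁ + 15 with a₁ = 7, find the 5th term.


Computing step by step:
a_1 = 7
a_2 = 43
a_3 = 187
a_4 = 763
a_5 = 3067


a_5 = 3067


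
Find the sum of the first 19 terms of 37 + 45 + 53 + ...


aₙ = 37 + (19-1)×8 = 181
Sₙ = n(a₁+aₙ)/2 = 19×(37+181)/2
= 19×218/2 = 2071

S_19 = 2071


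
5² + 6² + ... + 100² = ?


Σₖ₌5^100 k² = Σₖ₌₁^100 k² − Σₖ₌₁^4 k²
= 100·101·201/6 − 4·5·9/6
= 338350 − 30 = 338320

Σk² = 338320


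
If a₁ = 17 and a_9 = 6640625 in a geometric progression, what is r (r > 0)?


r^(n-1) = aₙ/a₁
r^8 = 6640625/17 = 390625
r = 390625^(1/8)
= ±5; taking r > 0 gives r = 5

r = 5


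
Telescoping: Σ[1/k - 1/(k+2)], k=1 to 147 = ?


Telescoping with gap 2: two head and two tail terms survive.
= (1 + 1/2) - (1/148 + 1/149)
= 3/2 - 1/148 - 1/149 = 32781/22052

Sum = 32781/22052


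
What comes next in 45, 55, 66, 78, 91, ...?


Pattern: triangular numbers: n(n+1)/2
Terms: 45, 55, 66, 78, 91
Next term = 105

Next term = 105


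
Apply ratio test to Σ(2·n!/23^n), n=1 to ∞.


aₙ = 2·n!/23^n
a_{n+1}/aₙ = (n+1)!/23^(n+1) × 23^n/n!  (constant 2 cancels)
= (n+1)/23
L = lim(n→∞) (n+1)/23 = ∞
L > 1 → series DIVERGES

Diverges (ratio test: L = ∞ > 1)


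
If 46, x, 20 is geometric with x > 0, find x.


GM = √(46×20) = √920 = 30.3315

GM = 30.3315


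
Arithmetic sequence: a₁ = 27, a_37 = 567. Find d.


d = (aₙ - a₁)/(n-1)
= (567 - 27)/(37-1)
= 540/36 = 15

d = 15


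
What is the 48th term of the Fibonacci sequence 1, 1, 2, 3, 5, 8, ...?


Fibonacci sequence: 1, 1, 2, 3, 5, 8, 13, 21, 34, 55, 89, ...
F(48) = 4807526976

F(48) = 4807526976


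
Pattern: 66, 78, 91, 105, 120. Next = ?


Pattern: triangular numbers: n(n+1)/2
Terms: 66, 78, 91, 105, 120
Next term = 136

Next term = 136


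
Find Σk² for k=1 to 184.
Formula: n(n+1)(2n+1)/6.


n = 184
n(n+1)(2n+1)/6 = 184×185×369/6
= 12560760/6 = 2093460

Σk² = 2093460


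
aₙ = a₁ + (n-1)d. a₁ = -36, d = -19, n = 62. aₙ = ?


aₙ = a₁ + (n-1)d
= -36 + (62-1)×-19
= -36 - 1159
= -1195

a_62 = -1195


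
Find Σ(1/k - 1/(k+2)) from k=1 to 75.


Telescoping with gap 2: two head and two tail terms survive.
= (1 + 1/2) - (1/76 + 1/77)
= 3/2 - 1/76 - 1/77 = 8625/5852

Sum = 8625/5852


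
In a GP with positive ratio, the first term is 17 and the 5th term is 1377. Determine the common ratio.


r^(n-1) = aₙ/a₁
r^4 = 1377/17 = 81
r = 81^(1/4)
= ±3; taking r > 0 gives r = 3

r = 3


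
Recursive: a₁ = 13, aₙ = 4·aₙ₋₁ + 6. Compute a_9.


Computing step by step:
a_1 = 13
a_2 = 58
a_3 = 238
a_4 = 958
a_5 = 3838
a_6 = 15358
a_7 = 61438
a_8 = 245758
a_9 = 983038


a_9 = 983038


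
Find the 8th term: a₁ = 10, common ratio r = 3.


aₙ = a₁·r^(n-1)
= 10×3^7
= 10×2187
= 21870

a_8 = 21870


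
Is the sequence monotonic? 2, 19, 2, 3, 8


Differences: 17, -17, 1, 5
Difference at position 1 is +17 (> 0) but position 2 is -17 (< 0) — sequence both rises and falls
→ NOT monotonic

Not monotonic


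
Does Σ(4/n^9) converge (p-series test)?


p-series test: Σ c/n^p converges if p > 1, diverges if p ≤ 1 (constant c > 0 doesn't affect convergence).
p = 9
9 > 1 → CONVERGES

Converges (p = 9 > 1)


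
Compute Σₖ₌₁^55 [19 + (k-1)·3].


aₙ = 19 + (55-1)×3 = 181
Sₙ = n(a₁+aₙ)/2 = 55×(19+181)/2
= 55×200/2 = 5500

S_55 = 5500


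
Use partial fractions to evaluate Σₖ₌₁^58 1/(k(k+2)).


1/(k(k+2)) = (1/2)·(1/k - 1/(k+2)) (partial fractions)
Telescoping: Σ = (1/2)·(1 + 1/2 - 1/59 - 1/60) = 5191/7080

Sum = 5191/7080


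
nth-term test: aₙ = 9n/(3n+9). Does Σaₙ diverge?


lim(n→∞) 9n/(3n+9) = 9/3 = 3  (divide numerator and denominator by n)
lim aₙ = 3 ≠ 0 → series DIVERGES

Diverges (lim aₙ = 3 ≠ 0)


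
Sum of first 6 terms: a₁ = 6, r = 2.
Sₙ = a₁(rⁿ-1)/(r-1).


Sₙ = 6×(2^6 - 1)/(2 - 1)
= 6×(64 - 1)/1
= 6×63/1
= 378

S_6 = 378


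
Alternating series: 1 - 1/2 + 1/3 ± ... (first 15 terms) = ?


S = 1 - 1/2 + 1/3 - 1/4 + 1/5 - 1/6 + 1/7 - 1/8 ± ...
= 0.7254
(Full series converges to +ln(2) ≈ +0.6931)

S_15 = 0.7254


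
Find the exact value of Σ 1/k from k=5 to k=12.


Σₖ₌5^12 1/k = 1/5 + 1/6 + 1/7 + 1/8 + 1/9 + 1/10 + 1/11 + 1/12
= 28271/27720
≈ 1.0199

Sum = 28271/27720 ≈ 1.0199


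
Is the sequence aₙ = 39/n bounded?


a₁ = 39, a₂ = 39/2, a₃ = 39/3, ...
0 < aₙ ≤ 39 for all n ≥ 1
Lower bound: 0, Upper bound: 39
The sequence IS bounded

Bounded (0 < aₙ ≤ 39)


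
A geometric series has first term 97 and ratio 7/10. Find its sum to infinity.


S∞ = a₁/(1-r) = 97/(1 - 7/10)
= 97/(3/10)
= 970/3

S∞ = 970/3


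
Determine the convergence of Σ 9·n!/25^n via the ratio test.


aₙ = 9·n!/25^n
a_{n+1}/aₙ = (n+1)!/25^(n+1) × 25^n/n!  (constant 9 cancels)
= (n+1)/25
L = lim(n→∞) (n+1)/25 = ∞
L > 1 → series DIVERGES

Diverges (ratio test: L = ∞ > 1)


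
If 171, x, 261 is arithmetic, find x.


AM = (171 + 261)/2 = 432/2 = 216

AM = 216


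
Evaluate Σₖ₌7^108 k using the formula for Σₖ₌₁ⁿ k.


Σₖ₌7^108 k = Σₖ₌₁^108 k − Σₖ₌₁^6 k
= 108·109/2 − 6·7/2
= 5886 − 21 = 5865

Σk = 5865


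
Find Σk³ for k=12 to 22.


Σₖ₌12^22 k³ = [22·23/2]² − [11·12/2]²
= 64009 − 4356 = 59653

Σk³ = 59653


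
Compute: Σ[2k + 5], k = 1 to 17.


Σ(2k+5) = 2·Σk + 5·n
= 2·153 + 5·17
= 306 + 85 = 391

Σ = 391


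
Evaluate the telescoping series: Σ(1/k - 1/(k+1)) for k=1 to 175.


Telescoping: adjacent terms cancel.
= 1/1 - 1/176
= 1 - 1/176 = 175/176

Sum = 175/176


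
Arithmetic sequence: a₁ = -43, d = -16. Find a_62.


aₙ = a₁ + (n-1)d
= -43 + (62-1)×-16
= -43 - 976
= -1019

a_62 = -1019


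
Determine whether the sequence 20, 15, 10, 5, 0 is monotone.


Differences: -5, -5, -5, -5
All differences < 0 → strictly DECREASING

Monotonically decreasing


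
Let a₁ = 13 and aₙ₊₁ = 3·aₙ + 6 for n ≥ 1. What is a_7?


Computing step by step:
a_1 = 13
a_2 = 45
a_3 = 141
a_4 = 429
a_5 = 1293
a_6 = 3885
a_7 = 11661


a_7 = 11661


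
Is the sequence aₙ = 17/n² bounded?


a₁ = 17, a₂ = 17/4, a₃ = 17/9, ...
0 < aₙ ≤ 17 for all n ≥ 1
The sequence IS bounded

Bounded (0 < aₙ ≤ 17)


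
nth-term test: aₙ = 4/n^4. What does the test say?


lim(n→∞) 4/n^4 = 0
lim aₙ = 0 → nth-term test is INCONCLUSIVE
(Need other tests; this is actually a convergent p-series with p=4 > 1)

Inconclusive (lim aₙ = 0; need another test)


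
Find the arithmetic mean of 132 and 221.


AM = (132 + 221)/2 = 353/2 = 176.5

AM = 176.5


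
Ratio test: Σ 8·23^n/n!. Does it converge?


aₙ = 8·23^n/n!
a_{n+1}/aₙ = 23^(n+1)/(n+1)! × n!/23^n  (constant 8 cancels)
= 23/(n+1)
L = lim(n→∞) 23/(n+1) = 0
L < 1 → series CONVERGES

Converges (ratio test: L = 0 < 1)


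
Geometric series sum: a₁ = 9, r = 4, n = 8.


Sₙ = 9×(4^8 - 1)/(4 - 1)
= 9×(65536 - 1)/3
= 9×65535/3
= 196605

S_8 = 196605


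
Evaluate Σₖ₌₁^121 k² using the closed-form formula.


n = 121
n(n+1)(2n+1)/6 = 121×122×243/6
= 3587166/6 = 597861

Σk² = 597861


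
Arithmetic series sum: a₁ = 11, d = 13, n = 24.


aₙ = 11 + (24-1)×13 = 310
Sₙ = n(a₁+aₙ)/2 = 24×(11+310)/2
= 24×321/2 = 3852

S_24 = 3852


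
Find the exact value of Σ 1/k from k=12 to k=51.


Σₖ₌12^51 1/k = 1/12 + 1/13 + 1/14 + ... + 1/51
= 4645268866599554270339/3099044504245996706400
≈ 1.4989

Sum = 4645268866599554270339/3099044504245996706400 ≈ 1.4989


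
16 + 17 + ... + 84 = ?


Σₖ₌16^84 k = Σₖ₌₁^84 k − Σₖ₌₁^15 k
= 84·85/2 − 15·16/2
= 3570 − 120 = 3450

Σk = 3450


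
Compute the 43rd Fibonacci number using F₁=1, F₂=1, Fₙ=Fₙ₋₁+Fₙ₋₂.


Fibonacci sequence: 1, 1, 2, 3, 5, 8, 13, 21, 34, 55, 89, ...
F(43) = 433494437

F(43) = 433494437


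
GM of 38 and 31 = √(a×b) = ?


GM = √(38×31) = √1178 = 34.322

GM = 34.322


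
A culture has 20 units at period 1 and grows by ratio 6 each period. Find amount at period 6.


aₙ = a₁·r^(n-1)
= 20×6^5
= 20×7776
= 155520

a_6 = 155520


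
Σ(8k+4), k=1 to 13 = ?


Σ(8k+4) = 8·Σk + 4·n
= 8·91 + 4·13
= 728 + 52 = 780

Σ = 780


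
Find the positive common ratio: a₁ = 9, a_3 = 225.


r^(n-1) = aₙ/a₁
r^2 = 225/9 = 25
r = 25^(1/2)
= ±5; taking r > 0 gives r = 5

r = 5


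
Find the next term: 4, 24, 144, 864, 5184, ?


Pattern: geometric (r=6)
Terms: 4, 24, 144, 864, 5184
Next term = 31104

Next term = 31104


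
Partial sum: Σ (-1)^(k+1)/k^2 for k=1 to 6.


S = 1 - 1/4 + 1/9 - 1/16 + 1/25 - 1/36
= 0.8108
(Full series converges to +π²/12 ≈ +0.8225)

S_6 = 0.8108


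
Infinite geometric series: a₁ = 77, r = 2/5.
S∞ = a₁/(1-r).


S∞ = a₁/(1-r) = 77/(1 - 2/5)
= 77/(3/5)
= 385/3

S∞ = 385/3


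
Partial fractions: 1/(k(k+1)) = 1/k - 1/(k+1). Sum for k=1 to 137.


1/(k(k+1)) = 1/k - 1/(k+1) (partial fractions)
Telescoping: Σ = 1 - 1/138 = 137/138

Sum = 137/138


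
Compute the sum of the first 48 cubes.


n(n+1)/2 = 48×49/2 = 1176
Σk³ = 1176² = 1382976

Σk³ = 1382976


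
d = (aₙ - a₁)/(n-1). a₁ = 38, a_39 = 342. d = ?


d = (aₙ - a₁)/(n-1)
= (342 - 38)/(39-1)
= 304/38 = 8

d = 8


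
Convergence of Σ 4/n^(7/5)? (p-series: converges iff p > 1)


p-series test: Σ c/n^p converges if p > 1, diverges if p ≤ 1 (constant c > 0 doesn't affect convergence).
p = 7/5
7/5 > 1 → CONVERGES

Converges (p = 7/5 > 1)


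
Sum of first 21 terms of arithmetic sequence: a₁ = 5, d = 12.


aₙ = 5 + (21-1)×12 = 245
Sₙ = n(a₁+aₙ)/2 = 21×(5+245)/2
= 21×250/2 = 2625

S_21 = 2625


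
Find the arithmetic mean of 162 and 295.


AM = (162 + 295)/2 = 457/2 = 228.5

AM = 228.5


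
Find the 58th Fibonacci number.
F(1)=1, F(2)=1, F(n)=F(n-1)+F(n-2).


Fibonacci sequence: 1, 1, 2, 3, 5, 8, 13, 21, 34, 55, 89, ...
F(58) = 591286729879

F(58) = 591286729879


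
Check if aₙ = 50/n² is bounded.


a₁ = 50, a₂ = 50/4, a₃ = 50/9, ...
0 < aₙ ≤ 50 for all n ≥ 1
The sequence IS bounded

Bounded (0 < aₙ ≤ 50)


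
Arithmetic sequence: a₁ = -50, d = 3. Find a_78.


aₙ = a₁ + (n-1)d
= -50 + (78-1)×3
= -50 + 231
= 181

a_78 = 181


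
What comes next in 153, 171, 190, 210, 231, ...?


Pattern: triangular numbers: n(n+1)/2
Terms: 153, 171, 190, 210, 231
Next term = 253

Next term = 253


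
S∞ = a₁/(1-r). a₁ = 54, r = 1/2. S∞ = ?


S∞ = a₁/(1-r) = 54/(1 - 1/2)
= 54/(1/2)
= 108

S∞ = 108


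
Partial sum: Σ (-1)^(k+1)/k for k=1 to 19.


S = 1 - 1/2 + 1/3 - 1/4 + 1/5 - 1/6 + 1/7 - 1/8 ± ...
= 0.7188
(Full series converges to +ln(2) ≈ +0.6931)

S_19 = 0.7188


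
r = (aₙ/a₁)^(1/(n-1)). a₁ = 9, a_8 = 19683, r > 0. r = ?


r^(n-1) = aₙ/a₁
r^7 = 19683/9 = 2187
r = 2187^(1/7)
= 3

r = 3


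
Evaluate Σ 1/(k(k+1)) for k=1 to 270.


1/(k(k+1)) = 1/k - 1/(k+1) (partial fractions)
Telescoping: Σ = 1 - 1/271 = 270/271

Sum = 270/271


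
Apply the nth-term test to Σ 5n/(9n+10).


lim(n→∞) 5n/(9n+10) = 5/9 = 5/9  (divide numerator and denominator by n)
lim aₙ = 5/9 ≠ 0 → series DIVERGES

Diverges (lim aₙ = 5/9 ≠ 0)


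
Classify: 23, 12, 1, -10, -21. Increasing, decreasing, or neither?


Differences: -11, -11, -11, -11
All differences < 0 → strictly DECREASING

Monotonically decreasing


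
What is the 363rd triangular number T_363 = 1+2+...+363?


n(n+1)/2 = 363×364/2 = 132132/2 = 66066

Σk = 66066


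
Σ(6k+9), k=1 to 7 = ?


Σ(6k+9) = 6·Σk + 9·n
= 6·28 + 9·7
= 168 + 63 = 231

Σ = 231


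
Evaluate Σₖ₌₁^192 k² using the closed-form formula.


n = 192
n(n+1)(2n+1)/6 = 192×193×385/6
= 14266560/6 = 2377760

Σk² = 2377760


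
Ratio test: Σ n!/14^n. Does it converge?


aₙ = n!/14^n
a_{n+1}/aₙ = (n+1)!/14^(n+1) × 14^n/n!
= (n+1)/14
L = lim(n→∞) (n+1)/14 = ∞
L > 1 → series DIVERGES

Diverges (ratio test: L = ∞ > 1)


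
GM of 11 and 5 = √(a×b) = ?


GM = √(11×5) = √55 = 7.4162

GM = 7.4162


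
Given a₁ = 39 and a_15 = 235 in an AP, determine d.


d = (aₙ - a₁)/(n-1)
= (235 - 39)/(15-1)
= 196/14 = 14

d = 14


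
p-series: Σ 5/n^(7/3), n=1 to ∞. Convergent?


p-series test: Σ c/n^p converges if p > 1, diverges if p ≤ 1 (constant c > 0 doesn't affect convergence).
p = 7/3
7/3 > 1 → CONVERGES

Converges (p = 7/3 > 1)


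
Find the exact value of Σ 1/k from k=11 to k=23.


Σₖ₌11^23 1/k = 1/11 + 1/12 + 1/13 + ... + 1/23
= 4311885041/5354228880
≈ 0.8053

Sum = 4311885041/5354228880 ≈ 0.8053


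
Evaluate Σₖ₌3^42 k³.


Σₖ₌3^42 k³ = [42·43/2]² − [2·3/2]²
= 815409 − 9 = 815400

Σk³ = 815400


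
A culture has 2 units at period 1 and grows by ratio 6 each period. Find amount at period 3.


aₙ = a₁·r^(n-1)
= 2×6^2
= 2×36
= 72

a_3 = 72


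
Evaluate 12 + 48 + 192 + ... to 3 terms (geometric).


Sₙ = 12×(4^3 - 1)/(4 - 1)
= 12×(64 - 1)/3
= 12×63/3
= 252

S_3 = 252


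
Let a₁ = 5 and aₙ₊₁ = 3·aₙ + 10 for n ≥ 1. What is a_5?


Computing step by step:
a_1 = 5
a_2 = 25
a_3 = 85
a_4 = 265
a_5 = 805


a_5 = 805


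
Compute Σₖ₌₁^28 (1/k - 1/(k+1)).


Telescoping: adjacent terms cancel.
= 1/1 - 1/29
= 1 - 1/29 = 28/29

Sum = 28/29


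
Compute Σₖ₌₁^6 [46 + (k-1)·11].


aₙ = 46 + (6-1)×11 = 101
Sₙ = n(a₁+aₙ)/2 = 6×(46+101)/2
= 6×147/2 = 441

S_6 = 441


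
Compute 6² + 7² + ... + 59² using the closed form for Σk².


Σₖ₌6^59 k² = Σₖ₌₁^59 k² − Σₖ₌₁^5 k²
= 59·60·119/6 − 5·6·11/6
= 70210 − 55 = 70155

Σk² = 70155


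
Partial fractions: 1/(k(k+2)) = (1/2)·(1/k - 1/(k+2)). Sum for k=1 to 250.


1/(k(k+2)) = (1/2)·(1/k - 1/(k+2)) (partial fractions)
Telescoping: Σ = (1/2)·(1 + 1/2 - 1/251 - 1/252) = 94375/126504

Sum = 94375/126504


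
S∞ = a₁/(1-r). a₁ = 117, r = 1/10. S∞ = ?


S∞ = a₁/(1-r) = 117/(1 - 1/10)
= 117/(9/10)
= 130

S∞ = 130


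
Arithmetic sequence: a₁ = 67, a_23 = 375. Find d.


d = (aₙ - a₁)/(n-1)
= (375 - 67)/(23-1)
= 308/22 = 14

d = 14


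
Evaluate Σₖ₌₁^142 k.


n(n+1)/2 = 142×143/2 = 20306/2 = 10153

Σk = 10153


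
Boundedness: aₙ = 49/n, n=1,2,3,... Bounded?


a₁ = 49, a₂ = 49/2, a₃ = 49/3, ...
0 < aₙ ≤ 49 for all n ≥ 1
Lower bound: 0, Upper bound: 49
The sequence IS bounded

Bounded (0 < aₙ ≤ 49)


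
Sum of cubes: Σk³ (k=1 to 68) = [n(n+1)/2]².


n(n+1)/2 = 68×69/2 = 2346
Σk³ = 2346² = 5503716

Σk³ = 5503716


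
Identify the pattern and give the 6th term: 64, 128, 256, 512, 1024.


Pattern: powers of 2: 2ⁿ
Terms: 64, 128, 256, 512, 1024
Next term = 2048

Next term = 2048


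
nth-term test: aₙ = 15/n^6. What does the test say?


lim(n→∞) 15/n^6 = 0
lim aₙ = 0 → nth-term test is INCONCLUSIVE
(Need other tests; this is actually a convergent p-series with p=6 > 1)

Inconclusive (lim aₙ = 0; need another test)


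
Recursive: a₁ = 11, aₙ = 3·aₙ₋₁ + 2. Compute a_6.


Computing step by step:
a_1 = 11
a_2 = 35
a_3 = 107
a_4 = 323
a_5 = 971
a_6 = 2915


a_6 = 2915


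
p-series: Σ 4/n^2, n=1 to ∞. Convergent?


p-series test: Σ c/n^p converges if p > 1, diverges if p ≤ 1 (constant c > 0 doesn't affect convergence).
p = 2
2 > 1 → CONVERGES

Converges (p = 2 > 1)


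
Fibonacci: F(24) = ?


Fibonacci sequence: 1, 1, 2, 3, 5, 8, 13, 21, 34, 55, 89, ...
F(24) = 46368

F(24) = 46368


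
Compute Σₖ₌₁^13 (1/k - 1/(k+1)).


Telescoping: adjacent terms cancel.
= 1/1 - 1/14
= 1 - 1/14 = 13/14

Sum = 13/14


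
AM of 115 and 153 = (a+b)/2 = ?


AM = (115 + 153)/2 = 268/2 = 134

AM = 134


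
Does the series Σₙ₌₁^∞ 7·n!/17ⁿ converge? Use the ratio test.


aₙ = 7·n!/17^n
a_{n+1}/aₙ = (n+1)!/17^(n+1) × 17^n/n!  (constant 7 cancels)
= (n+1)/17
L = lim(n→∞) (n+1)/17 = ∞
L > 1 → series DIVERGES

Diverges (ratio test: L = ∞ > 1)


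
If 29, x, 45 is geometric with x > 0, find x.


GM = √(29×45) = √1305 = 36.1248

GM = 36.1248


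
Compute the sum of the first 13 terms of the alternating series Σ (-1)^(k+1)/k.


S = 1 - 1/2 + 1/3 - 1/4 + 1/5 - 1/6 + 1/7 - 1/8 ± ...
= 0.7301
(Full series converges to +ln(2) ≈ +0.6931)

S_13 = 0.7301


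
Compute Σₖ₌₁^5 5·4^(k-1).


Sₙ = 5×(4^5 - 1)/(4 - 1)
= 5×(1024 - 1)/3
= 5×1023/3
= 1705

S_5 = 1705


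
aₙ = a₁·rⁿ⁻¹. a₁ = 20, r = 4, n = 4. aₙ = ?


aₙ = a₁·r^(n-1)
= 20×4^3
= 20×64
= 1280

a_4 = 1280


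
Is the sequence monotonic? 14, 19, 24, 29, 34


Differences: 5, 5, 5, 5
All differences > 0 → strictly INCREASING

Monotonically increasing


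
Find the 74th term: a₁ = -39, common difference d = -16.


aₙ = a₁ + (n-1)d
= -39 + (74-1)×-16
= -39 - 1168
= -1207

a_74 = -1207


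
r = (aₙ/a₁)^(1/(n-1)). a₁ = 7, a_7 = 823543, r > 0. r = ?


r^(n-1) = aₙ/a₁
r^6 = 823543/7 = 117649
r = 117649^(1/6)
= ±7; taking r > 0 gives r = 7

r = 7


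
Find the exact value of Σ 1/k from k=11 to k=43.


Σₖ₌11^43 1/k = 1/11 + 1/12 + 1/13 + ... + 1/43
= 1216865528621842739/856326196254765600
≈ 1.421

Sum = 1216865528621842739/856326196254765600 ≈ 1.421


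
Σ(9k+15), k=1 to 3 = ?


Σ(9k+15) = 9·Σk + 15·n
= 9·6 + 15·3
= 54 + 45 = 99

Σ = 99


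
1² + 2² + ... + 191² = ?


n = 191
n(n+1)(2n+1)/6 = 191×192×383/6
= 14045376/6 = 2340896

Σk² = 2340896


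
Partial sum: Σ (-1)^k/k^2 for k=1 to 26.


S = -1 + 1/4 - 1/9 + 1/16 - 1/25 + 1/36 - 1/49 + 1/64 ± ...
= -0.8218
(Full series converges to -π²/12 ≈ -0.8225)

S_26 = -0.8218


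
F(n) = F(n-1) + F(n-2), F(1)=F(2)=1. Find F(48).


Fibonacci sequence: 1, 1, 2, 3, 5, 8, 13, 21, 34, 55, 89, ...
F(48) = 4807526976

F(48) = 4807526976


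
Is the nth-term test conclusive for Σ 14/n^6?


lim(n→∞) 14/n^6 = 0
lim aₙ = 0 → nth-term test is INCONCLUSIVE
(Need other tests; this is actually a convergent p-series with p=6 > 1)

Inconclusive (lim aₙ = 0; need another test)


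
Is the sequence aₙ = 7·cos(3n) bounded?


For all n, -1 ≤ cos(3n) ≤ 1, so -7 ≤ 7·cos(3n) ≤ 7
Lower bound: -7, Upper bound: 7
The sequence IS bounded

Bounded (-7 ≤ aₙ ≤ 7)


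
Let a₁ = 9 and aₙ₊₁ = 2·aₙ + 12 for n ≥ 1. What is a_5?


Computing step by step:
a_1 = 9
a_2 = 30
a_3 = 72
a_4 = 156
a_5 = 324


a_5 = 324


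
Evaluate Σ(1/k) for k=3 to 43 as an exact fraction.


Σₖ₌3^43 1/k = 1/3 + 1/4 + 1/5 + ... + 1/43
= 348646925444470217/122332313750680800
≈ 2.85

Sum = 348646925444470217/122332313750680800 ≈ 2.85


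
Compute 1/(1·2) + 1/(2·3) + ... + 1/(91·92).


1/(k(k+1)) = 1/k - 1/(k+1) (partial fractions)
Telescoping: Σ = 1 - 1/92 = 91/92

Sum = 91/92


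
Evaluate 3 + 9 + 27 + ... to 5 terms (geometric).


Sₙ = 3×(3^5 - 1)/(3 - 1)
= 3×(243 - 1)/2
= 3×242/2
= 363

S_5 = 363


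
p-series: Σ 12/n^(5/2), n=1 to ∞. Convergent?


p-series test: Σ c/n^p converges if p > 1, diverges if p ≤ 1 (constant c > 0 doesn't affect convergence).
p = 5/2
5/2 > 1 → CONVERGES

Converges (p = 5/2 > 1)


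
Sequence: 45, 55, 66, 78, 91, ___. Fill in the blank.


Pattern: triangular numbers: n(n+1)/2
Terms: 45, 55, 66, 78, 91
Next term = 105

Next term = 105


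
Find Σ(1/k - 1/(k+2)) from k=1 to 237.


Telescoping with gap 2: two head and two tail terms survive.
= (1 + 1/2) - (1/238 + 1/239)
= 3/2 - 1/238 - 1/239 = 42423/28441

Sum = 42423/28441


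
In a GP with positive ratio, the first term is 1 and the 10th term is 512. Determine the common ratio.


r^(n-1) = aₙ/a₁
r^9 = 512/1 = 512
r = 512^(1/9)
= 2

r = 2


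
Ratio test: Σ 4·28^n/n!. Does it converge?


aₙ = 4·28^n/n!
a_{n+1}/aₙ = 28^(n+1)/(n+1)! × n!/28^n  (constant 4 cancels)
= 28/(n+1)
L = lim(n→∞) 28/(n+1) = 0
L < 1 → series CONVERGES

Converges (ratio test: L = 0 < 1)


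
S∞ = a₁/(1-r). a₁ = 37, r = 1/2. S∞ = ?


S∞ = a₁/(1-r) = 37/(1 - 1/2)
= 37/(1/2)
= 74

S∞ = 74


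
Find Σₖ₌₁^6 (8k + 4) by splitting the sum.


Σ(8k+4) = 8·Σk + 4·n
= 8·21 + 4·6
= 168 + 24 = 192

Σ = 192


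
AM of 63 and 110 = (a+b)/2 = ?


AM = (63 + 110)/2 = 173/2 = 86.5

AM = 86.5


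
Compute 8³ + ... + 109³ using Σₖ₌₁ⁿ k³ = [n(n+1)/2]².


Σₖ₌8^109 k³ = [109·110/2]² − [7·8/2]²
= 35940025 − 784 = 35939241

Σk³ = 35939241


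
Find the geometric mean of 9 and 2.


GM = √(9×2) = √18 = 4.2426

GM = 4.2426


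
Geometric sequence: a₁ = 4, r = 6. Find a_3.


aₙ = a₁·r^(n-1)
= 4×6^2
= 4×36
= 144

a_3 = 144


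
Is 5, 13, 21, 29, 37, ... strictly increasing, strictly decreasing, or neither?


Differences: 8, 8, 8, 8
All differences > 0 → strictly INCREASING

Monotonically increasing


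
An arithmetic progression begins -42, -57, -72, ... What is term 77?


aₙ = a₁ + (n-1)d
= -42 + (77-1)×-15
= -42 - 1140
= -1182

a_77 = -1182


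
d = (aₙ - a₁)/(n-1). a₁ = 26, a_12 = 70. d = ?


d = (aₙ - a₁)/(n-1)
= (70 - 26)/(12-1)
= 44/11 = 4

d = 4


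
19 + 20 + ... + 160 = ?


Σₖ₌19^160 k = Σₖ₌₁^160 k − Σₖ₌₁^18 k
= 160·161/2 − 18·19/2
= 12880 − 171 = 12709

Σk = 12709


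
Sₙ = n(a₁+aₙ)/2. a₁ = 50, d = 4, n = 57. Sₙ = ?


aₙ = 50 + (57-1)×4 = 274
Sₙ = n(a₁+aₙ)/2 = 57×(50+274)/2
= 57×324/2 = 9234

S_57 = 9234


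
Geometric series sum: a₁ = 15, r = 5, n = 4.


Sₙ = 15×(5^4 - 1)/(5 - 1)
= 15×(625 - 1)/4
= 15×624/4
= 2340

S_4 = 2340


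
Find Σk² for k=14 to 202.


Σₖ₌14^202 k² = Σₖ₌₁^202 k² − Σₖ₌₁^13 k²
= 202·203·405/6 − 13·14·27/6
= 2767905 − 819 = 2767086

Σk² = 2767086


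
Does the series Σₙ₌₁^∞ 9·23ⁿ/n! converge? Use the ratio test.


aₙ = 9·23^n/n!
a_{n+1}/aₙ = 23^(n+1)/(n+1)! × n!/23^n  (constant 9 cancels)
= 23/(n+1)
L = lim(n→∞) 23/(n+1) = 0
L < 1 → series CONVERGES

Converges (ratio test: L = 0 < 1)


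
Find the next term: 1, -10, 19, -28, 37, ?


Pattern: alternating sign, magnitude arithmetic (d=9)
Terms: 1, -10, 19, -28, 37
Next term = -46

Next term = -46


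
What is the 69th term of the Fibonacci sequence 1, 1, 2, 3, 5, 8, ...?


Fibonacci sequence: 1, 1, 2, 3, 5, 8, 13, 21, 34, 55, 89, ...
F(69) = 117669030460994

F(69) = 117669030460994


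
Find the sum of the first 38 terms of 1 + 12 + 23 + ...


aₙ = 1 + (38-1)×11 = 408
Sₙ = n(a₁+aₙ)/2 = 38×(1+408)/2
= 38×409/2 = 7771

S_38 = 7771


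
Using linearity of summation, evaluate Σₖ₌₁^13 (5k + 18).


Σ(5k+18) = 5·Σk + 18·n
= 5·91 + 18·13
= 455 + 234 = 689

Σ = 689


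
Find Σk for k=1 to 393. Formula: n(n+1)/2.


n(n+1)/2 = 393×394/2 = 154842/2 = 77421

Σk = 77421


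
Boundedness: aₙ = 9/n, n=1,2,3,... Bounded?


a₁ = 9, a₂ = 9/2, a₃ = 9/3, ...
0 < aₙ ≤ 9 for all n ≥ 1
Lower bound: 0, Upper bound: 9
The sequence IS bounded

Bounded (0 < aₙ ≤ 9)


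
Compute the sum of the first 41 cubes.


n(n+1)/2 = 41×42/2 = 861
Σk³ = 861² = 741321

Σk³ = 741321


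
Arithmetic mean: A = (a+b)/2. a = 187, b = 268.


AM = (187 + 268)/2 = 455/2 = 227.5

AM = 227.5


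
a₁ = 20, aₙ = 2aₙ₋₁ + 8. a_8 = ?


Computing step by step:
a_1 = 20
a_2 = 48
a_3 = 104
a_4 = 216
a_5 = 440
a_6 = 888
a_7 = 1784
a_8 = 3576


a_8 = 3576


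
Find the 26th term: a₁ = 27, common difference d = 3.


aₙ = a₁ + (n-1)d
= 27 + (26-1)×3
= 27 + 75
= 102

a_26 = 102


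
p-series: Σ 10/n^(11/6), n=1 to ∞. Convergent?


p-series test: Σ c/n^p converges if p > 1, diverges if p ≤ 1 (constant c > 0 doesn't affect convergence).
p = 11/6
11/6 > 1 → CONVERGES

Converges (p = 11/6 > 1)


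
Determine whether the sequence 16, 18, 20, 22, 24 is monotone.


Differences: 2, 2, 2, 2
All differences > 0 → strictly INCREASING

Monotonically increasing


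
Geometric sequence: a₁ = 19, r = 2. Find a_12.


aₙ = a₁·r^(n-1)
= 19×2^11
= 19×2048
= 38912

a_12 = 38912


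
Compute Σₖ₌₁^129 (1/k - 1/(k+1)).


Telescoping: adjacent terms cancel.
= 1/1 - 1/130
= 1 - 1/130 = 129/130

Sum = 129/130


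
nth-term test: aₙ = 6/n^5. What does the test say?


lim(n→∞) 6/n^5 = 0
lim aₙ = 0 → nth-term test is INCONCLUSIVE
(Need other tests; this is actually a convergent p-series with p=5 > 1)

Inconclusive (lim aₙ = 0; need another test)


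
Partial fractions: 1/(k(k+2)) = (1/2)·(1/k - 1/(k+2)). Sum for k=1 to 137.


1/(k(k+2)) = (1/2)·(1/k - 1/(k+2)) (partial fractions)
Telescoping: Σ = (1/2)·(1 + 1/2 - 1/138 - 1/139) = 7124/9591

Sum = 7124/9591


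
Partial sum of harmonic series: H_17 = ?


H_17 = 1/1 + 1/2 + 1/3 + ... + 1/17
= 42142223/12252240
≈ 3.4396

H_17 = 42142223/12252240 ≈ 3.4396


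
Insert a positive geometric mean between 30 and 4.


GM = √(30×4) = √120 = 10.9545

GM = 10.9545


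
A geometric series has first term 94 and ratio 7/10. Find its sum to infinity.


S∞ = a₁/(1-r) = 94/(1 - 7/10)
= 94/(3/10)
= 940/3

S∞ = 940/3


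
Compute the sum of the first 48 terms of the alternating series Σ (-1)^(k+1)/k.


S = 1 - 1/2 + 1/3 - 1/4 + 1/5 - 1/6 + 1/7 - 1/8 ± ...
= 0.6828
(Full series converges to +ln(2) ≈ +0.6931)

S_48 = 0.6828


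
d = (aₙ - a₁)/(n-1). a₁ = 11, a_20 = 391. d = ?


d = (aₙ - a₁)/(n-1)
= (391 - 11)/(20-1)
= 380/19 = 20

d = 20


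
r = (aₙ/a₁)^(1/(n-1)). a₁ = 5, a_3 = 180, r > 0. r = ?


r^(n-1) = aₙ/a₁
r^2 = 180/5 = 36
r = 36^(1/2)
= ±6; taking r > 0 gives r = 6

r = 6


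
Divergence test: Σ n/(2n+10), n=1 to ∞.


lim(n→∞) n/(2n+10) = 1/2 = 1/2  (divide numerator and denominator by n)
lim aₙ = 1/2 ≠ 0 → series DIVERGES

Diverges (lim aₙ = 1/2 ≠ 0)


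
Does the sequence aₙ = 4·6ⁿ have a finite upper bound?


aₙ = 4·6ⁿ → as n→∞, aₙ→∞ (since base 6 > 1)
No finite upper bound exists
The sequence is UNBOUNDED

Unbounded (aₙ → ∞ as n → ∞)


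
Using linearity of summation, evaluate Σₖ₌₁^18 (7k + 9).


Σ(7k+9) = 7·Σk + 9·n
= 7·171 + 9·18
= 1197 + 162 = 1359

Σ = 1359


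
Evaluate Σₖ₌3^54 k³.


Σₖ₌3^54 k³ = [54·55/2]² − [2·3/2]²
= 2205225 − 9 = 2205216

Σk³ = 2205216


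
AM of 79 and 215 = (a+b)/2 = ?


AM = (79 + 215)/2 = 294/2 = 147

AM = 147


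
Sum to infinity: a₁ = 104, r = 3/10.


S∞ = a₁/(1-r) = 104/(1 - 3/10)
= 104/(7/10)
= 1040/7

S∞ = 1040/7


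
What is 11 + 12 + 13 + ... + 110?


Σₖ₌11^110 k = Σₖ₌₁^110 k − Σₖ₌₁^10 k
= 110·111/2 − 10·11/2
= 6105 − 55 = 6050

Σk = 6050


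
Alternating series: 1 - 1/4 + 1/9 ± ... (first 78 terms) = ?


S = 1 - 1/4 + 1/9 - 1/16 + 1/25 - 1/36 + 1/49 - 1/64 ± ...
= 0.8224
(Full series converges to +π²/12 ≈ +0.8225)

S_78 = 0.8224


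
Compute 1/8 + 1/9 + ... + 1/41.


Σₖ₌8^41 1/k = 1/8 + 1/9 + 1/10 + ... + 1/41
= 4865059788227699/2844937529085600
≈ 1.7101

Sum = 4865059788227699/2844937529085600 ≈ 1.7101


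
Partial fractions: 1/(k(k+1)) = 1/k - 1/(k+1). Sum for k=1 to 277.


1/(k(k+1)) = 1/k - 1/(k+1) (partial fractions)
Telescoping: Σ = 1 - 1/278 = 277/278

Sum = 277/278


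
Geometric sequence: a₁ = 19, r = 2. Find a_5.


aₙ = a₁·r^(n-1)
= 19×2^4
= 19×16
= 304

a_5 = 304


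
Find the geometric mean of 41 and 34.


GM = √(41×34) = √1394 = 37.3363

GM = 37.3363


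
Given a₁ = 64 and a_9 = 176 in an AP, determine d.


d = (aₙ - a₁)/(n-1)
= (176 - 64)/(9-1)
= 112/8 = 14

d = 14


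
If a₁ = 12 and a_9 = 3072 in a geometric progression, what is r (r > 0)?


r^(n-1) = aₙ/a₁
r^8 = 3072/12 = 256
r = 256^(1/8)
= ±2; taking r > 0 gives r = 2

r = 2


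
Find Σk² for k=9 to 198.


Σₖ₌9^198 k² = Σₖ₌₁^198 k² − Σₖ₌₁^8 k²
= 198·199·397/6 − 8·9·17/6
= 2607099 − 204 = 2606895

Σk² = 2606895


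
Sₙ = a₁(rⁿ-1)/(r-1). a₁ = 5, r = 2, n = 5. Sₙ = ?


Sₙ = 5×(2^5 - 1)/(2 - 1)
= 5×(32 - 1)/1
= 5×31/1
= 155

S_5 = 155


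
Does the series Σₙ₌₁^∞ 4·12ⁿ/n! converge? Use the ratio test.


aₙ = 4·12^n/n!
a_{n+1}/aₙ = 12^(n+1)/(n+1)! × n!/12^n  (constant 4 cancels)
= 12/(n+1)
L = lim(n→∞) 12/(n+1) = 0
L < 1 → series CONVERGES

Converges (ratio test: L = 0 < 1)


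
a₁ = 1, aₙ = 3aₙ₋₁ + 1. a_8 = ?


Computing step by step:
a_1 = 1
a_2 = 4
a_3 = 13
a_4 = 40
a_5 = 121
a_6 = 364
a_7 = 1093
a_8 = 3280


a_8 = 3280


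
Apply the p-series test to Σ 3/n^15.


p-series test: Σ c/n^p converges if p > 1, diverges if p ≤ 1 (constant c > 0 doesn't affect convergence).
p = 15
15 > 1 → CONVERGES

Converges (p = 15 > 1)


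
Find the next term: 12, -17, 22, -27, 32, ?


Pattern: alternating sign, magnitude arithmetic (d=5)
Terms: 12, -17, 22, -27, 32
Next term = -37

Next term = -37


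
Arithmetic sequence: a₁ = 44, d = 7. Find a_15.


aₙ = a₁ + (n-1)d
= 44 + (15-1)×7
= 44 + 98
= 142

a_15 = 142
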